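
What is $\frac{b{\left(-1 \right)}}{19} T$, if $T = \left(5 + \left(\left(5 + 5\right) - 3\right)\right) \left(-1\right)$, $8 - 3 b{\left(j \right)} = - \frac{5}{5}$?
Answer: $- \frac{36}{19} \approx -1.8947$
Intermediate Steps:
$b{\left(j \right)} = 3$ ($b{\left(j \right)} = \frac{8}{3} - \frac{\left(-5\right) \frac{1}{5}}{3} = \frac{8}{3} - - \frac{1}{3} = \frac{8}{3} + \frac{1}{3} = 3$)
$T = -12$ ($T = \left(5 + \left(10 - 3\right)\right) \left(-1\right) = \left(5 + 7\right) \left(-1\right) = 12 \left(-1\right) = -12$)
$\frac{b{\left(-1 \right)}}{19} T = \frac{1}{19} \cdot 3 \left(-12\right) = \frac{3}{19} \left(-12\right) = - \frac{36}{19}$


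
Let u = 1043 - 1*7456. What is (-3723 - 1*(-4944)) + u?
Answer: -5192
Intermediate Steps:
u = -6413 (u = 1043 - 7456 = -6413)
(-3723 - 1*(-4944)) + u = (-3723 - 1*(-4944)) - 6413 = (-3723 + 4944) - 6413 = 1221 - 6413 = -5192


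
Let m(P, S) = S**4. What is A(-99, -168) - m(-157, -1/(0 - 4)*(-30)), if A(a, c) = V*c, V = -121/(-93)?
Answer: -1677791/496 ≈ -3382.6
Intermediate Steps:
V = 121/93 (V = -121*(-1/93) = 121/93 ≈ 1.3011)
A(a, c) = 121*c/93
A(-99, -168) - m(-157, -1/(0 - 4)*(-30)) = (121/93)*(-168) - (-1/(0 - 4)*(-30))**4 = -6776/31 - (-1/(-4)*(-30))**4 = -6776/31 - (-1*(-1/4)*(-30))**4 = -6776/31 - ((1/4)*(-30))**4 = -6776/31 - (-15/2)**4 = -6776/31 - 1*50625/16 = -6776/31 - 50625/16 = -1677791/496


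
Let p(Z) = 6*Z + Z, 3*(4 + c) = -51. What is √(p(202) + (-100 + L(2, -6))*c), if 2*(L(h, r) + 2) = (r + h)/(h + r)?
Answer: √14182/2 ≈ 59.544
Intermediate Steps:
c = -21 (c = -4 + (⅓)*(-51) = -4 - 17 = -21)
L(h, r) = -3/2 (L(h, r) = -2 + ((r + h)/(h + r))/2 = -2 + ((h + r)/(h + r))/2 = -2 + (½)*1 = -2 + ½ = -3/2)
p(Z) = 7*Z
√(p(202) + (-100 + L(2, -6))*c) = √(7*202 + (-100 - 3/2)*(-21)) = √(1414 - 203/2*(-21)) = √(1414 + 4263/2) = √(7091/2) = √14182/2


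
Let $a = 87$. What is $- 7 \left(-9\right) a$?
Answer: $5481$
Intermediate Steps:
$- 7 \left(-9\right) a = - 7 \left(-9\right) 87 = - \left(-63\right) 87 = \left(-1\right) \left(-5481\right) = 5481$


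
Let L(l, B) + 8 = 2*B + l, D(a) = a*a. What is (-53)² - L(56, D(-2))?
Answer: 2753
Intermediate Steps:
D(a) = a²
L(l, B) = -8 + l + 2*B (L(l, B) = -8 + (2*B + l) = -8 + (l + 2*B) = -8 + l + 2*B)
(-53)² - L(56, D(-2)) = (-53)² - (-8 + 56 + 2*(-2)²) = 2809 - (-8 + 56 + 2*4) = 2809 - (-8 + 56 + 8) = 2809 - 1*56 = 2809 - 56 = 2753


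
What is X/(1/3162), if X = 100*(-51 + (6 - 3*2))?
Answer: -16126200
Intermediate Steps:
X = -5100 (X = 100*(-51 + (6 - 6)) = 100*(-51 + 0) = 100*(-51) = -5100)
X/(1/3162) = -5100/(1/3162) = -5100/1/3162 = -5100*3162 = -16126200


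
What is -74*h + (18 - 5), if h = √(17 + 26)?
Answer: 13 - 74*√43 ≈ -472.25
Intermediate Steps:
h = √43 ≈ 6.5574
-74*h + (18 - 5) = -74*√43 + (18 - 5) = -74*√43 + 13 = 13 - 74*√43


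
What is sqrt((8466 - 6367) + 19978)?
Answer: 3*sqrt(2453) ≈ 148.58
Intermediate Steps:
sqrt((8466 - 6367) + 19978) = sqrt(2099 + 19978) = sqrt(22077) = 3*sqrt(2453)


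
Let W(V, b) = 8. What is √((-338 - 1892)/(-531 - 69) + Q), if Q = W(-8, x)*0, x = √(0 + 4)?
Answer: √3345/30 ≈ 1.9279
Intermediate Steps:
x = 2 (x = √4 = 2)
Q = 0 (Q = 8*0 = 0)
√((-338 - 1892)/(-531 - 69) + Q) = √((-338 - 1892)/(-531 - 69) + 0) = √(-2230/(-600) + 0) = √(-2230*(-1/600) + 0) = √(223/60 + 0) = √(223/60) = √3345/30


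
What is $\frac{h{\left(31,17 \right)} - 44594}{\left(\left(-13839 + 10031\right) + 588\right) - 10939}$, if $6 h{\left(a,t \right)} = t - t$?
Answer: $\frac{44594}{14159} \approx 3.1495$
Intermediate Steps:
$h{\left(a,t \right)} = 0$ ($h{\left(a,t \right)} = \frac{t - t}{6} = \frac{1}{6} \cdot 0 = 0$)
$\frac{h{\left(31,17 \right)} - 44594}{\left(\left(-13839 + 10031\right) + 588\right) - 10939} = \frac{0 - 44594}{\left(\left(-13839 + 10031\right) + 588\right) - 10939} = - \frac{44594}{\left(-3808 + 588\right) - 10939} = - \frac{44594}{-3220 - 10939} = - \frac{44594}{-14159} = \left(-44594\right) \left(- \frac{1}{14159}\right) = \frac{44594}{14159}$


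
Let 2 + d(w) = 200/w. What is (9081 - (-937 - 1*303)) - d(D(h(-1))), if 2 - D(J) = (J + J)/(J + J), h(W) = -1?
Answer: 10123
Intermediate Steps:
D(J) = 1 (D(J) = 2 - (J + J)/(J + J) = 2 - 2*J/(2*J) = 2 - 2*J*1/(2*J) = 2 - 1*1 = 2 - 1 = 1)
d(w) = -2 + 200/w
(9081 - (-937 - 1*303)) - d(D(h(-1))) = (9081 - (-937 - 1*303)) - (-2 + 200/1) = (9081 - (-937 - 303)) - (-2 + 200*1) = (9081 - 1*(-1240)) - (-2 + 200) = (9081 + 1240) - 1*198 = 10321 - 198 = 10123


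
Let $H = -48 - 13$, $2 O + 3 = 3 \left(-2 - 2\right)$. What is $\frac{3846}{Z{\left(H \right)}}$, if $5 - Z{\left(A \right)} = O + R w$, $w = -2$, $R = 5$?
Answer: $\frac{2564}{15} \approx 170.93$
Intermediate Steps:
$O = - \frac{15}{2}$ ($O = - \frac{3}{2} + \frac{3 \left(-2 - 2\right)}{2} = - \frac{3}{2} + \frac{3 \left(-4\right)}{2} = - \frac{3}{2} + \frac{1}{2} \left(-12\right) = - \frac{3}{2} - 6 = - \frac{15}{2} \approx -7.5$)
$H = -61$ ($H = -48 - 13 = -61$)
$Z{\left(A \right)} = \frac{45}{2}$ ($Z{\left(A \right)} = 5 - \left(- \frac{15}{2} + 5 \left(-2\right)\right) = 5 - \left(- \frac{15}{2} - 10\right) = 5 - - \frac{35}{2} = 5 + \frac{35}{2} = \frac{45}{2}$)
$\frac{3846}{Z{\left(H \right)}} = \frac{3846}{\frac{45}{2}} = 3846 \cdot \frac{2}{45} = \frac{2564}{15}$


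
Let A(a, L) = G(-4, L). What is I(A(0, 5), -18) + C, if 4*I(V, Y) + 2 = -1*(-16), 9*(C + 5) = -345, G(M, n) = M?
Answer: -239/6 ≈ -39.833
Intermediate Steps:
C = -130/3 (C = -5 + (1/9)*(-345) = -5 - 115/3 = -130/3 ≈ -43.333)
A(a, L) = -4
I(V, Y) = 7/2 (I(V, Y) = -1/2 + (-1*(-16))/4 = -1/2 + (1/4)*16 = -1/2 + 4 = 7/2)
I(A(0, 5), -18) + C = 7/2 - 130/3 = -239/6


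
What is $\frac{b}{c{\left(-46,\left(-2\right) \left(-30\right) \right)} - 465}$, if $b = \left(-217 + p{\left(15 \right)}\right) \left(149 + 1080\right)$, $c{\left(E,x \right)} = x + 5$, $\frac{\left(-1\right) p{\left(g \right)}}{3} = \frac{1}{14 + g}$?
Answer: $\frac{967223}{1450} \approx 667.05$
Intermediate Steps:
$p{\left(g \right)} = - \frac{3}{14 + g}$
$c{\left(E,x \right)} = 5 + x$
$b = - \frac{7737784}{29}$ ($b = \left(-217 - \frac{3}{14 + 15}\right) \left(149 + 1080\right) = \left(-217 - \frac{3}{29}\right) 1229 = \left(- \frac{6296}{29}\right) 1229 = - \frac{7737784}{29} \approx -2.6682 \cdot 10^{5}$)
$\frac{b}{c{\left(-46,\left(-2\right) \left(-30\right) \right)} - 465} = \frac{1}{\left(5 - -60\right) - 465} \left(- \frac{7737784}{29}\right) = \frac{1}{\left(5 + 60\right) - 465} \left(- \frac{7737784}{29}\right) = \frac{1}{65 - 465} \left(- \frac{7737784}{29}\right) = \frac{1}{-400} \left(- \frac{7737784}{29}\right) = \left(- \frac{1}{400}\right) \left(- \frac{7737784}{29}\right) = \frac{967223}{1450}$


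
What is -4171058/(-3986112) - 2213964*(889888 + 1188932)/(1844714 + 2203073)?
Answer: -9172897550913444557/8067466167072 ≈ -1.1370e+6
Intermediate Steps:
-4171058/(-3986112) - 2213964*(889888 + 1188932)/(1844714 + 2203073) = -4171058*(-1/3986112) - 2213964/(4047787/2078820) = 2085529/1993056 - 2213964/(4047787*(1/2078820)) = 2085529/1993056 - 2213964/4047787/2078820 = 2085529/1993056 - 2213964*2078820/4047787 = 2085529/1993056 - 4602432642480/4047787 = -9172897550913444557/8067466167072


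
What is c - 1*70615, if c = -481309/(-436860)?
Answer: -30848387591/436860 ≈ -70614.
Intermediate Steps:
c = 481309/436860 (c = -481309*(-1/436860) = 481309/436860 ≈ 1.1017)
c - 1*70615 = 481309/436860 - 1*70615 = 481309/436860 - 70615 = -30848387591/436860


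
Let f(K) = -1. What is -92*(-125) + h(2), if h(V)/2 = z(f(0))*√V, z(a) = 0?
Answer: 11500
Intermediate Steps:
h(V) = 0 (h(V) = 2*(0*√V) = 2*0 = 0)
-92*(-125) + h(2) = -92*(-125) + 0 = 11500 + 0 = 11500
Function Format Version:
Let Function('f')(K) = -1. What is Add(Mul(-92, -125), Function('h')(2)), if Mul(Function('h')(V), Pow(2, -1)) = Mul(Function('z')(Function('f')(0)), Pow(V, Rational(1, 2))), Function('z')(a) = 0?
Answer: 11500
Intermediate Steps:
Function('h')(V) = 0 (Function('h')(V) = Mul(2, Mul(0, Pow(V, Rational(1, 2)))) = Mul(2, 0) = 0)
Add(Mul(-92, -125), Function('h')(2)) = Add(Mul(-92, -125), 0) = Add(11500, 0) = 11500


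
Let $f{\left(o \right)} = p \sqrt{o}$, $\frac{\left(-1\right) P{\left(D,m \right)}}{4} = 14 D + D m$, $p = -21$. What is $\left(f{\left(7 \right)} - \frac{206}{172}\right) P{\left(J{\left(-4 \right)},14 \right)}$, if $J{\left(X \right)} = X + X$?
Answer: $- \frac{46144}{43} - 18816 \sqrt{7} \approx -50856.0$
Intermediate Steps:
$J{\left(X \right)} = 2 X$
$P{\left(D,m \right)} = - 56 D - 4 D m$ ($P{\left(D,m \right)} = - 4 \left(14 D + D m\right) = - 56 D - 4 D m$)
$f{\left(o \right)} = - 21 \sqrt{o}$
$\left(f{\left(7 \right)} - \frac{206}{172}\right) P{\left(J{\left(-4 \right)},14 \right)} = \left(- 21 \sqrt{7} - \frac{206}{172}\right) \left(- 4 \cdot 2 \left(-4\right) \left(14 + 14\right)\right) = \left(- 21 \sqrt{7} - \frac{103}{86}\right) \left(\left(-4\right) \left(-8\right) 28\right) = \left(- 21 \sqrt{7} - \frac{103}{86}\right) 896 = \left(- \frac{103}{86} - 21 \sqrt{7}\right) 896 = - \frac{46144}{43} - 18816 \sqrt{7}$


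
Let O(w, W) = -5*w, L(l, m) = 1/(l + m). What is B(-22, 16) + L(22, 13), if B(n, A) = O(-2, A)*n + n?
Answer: -8469/35 ≈ -241.97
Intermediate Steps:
B(n, A) = 11*n (B(n, A) = (-5*(-2))*n + n = 10*n + n = 11*n)
B(-22, 16) + L(22, 13) = 11*(-22) + 1/(22 + 13) = -242 + 1/35 = -8469/35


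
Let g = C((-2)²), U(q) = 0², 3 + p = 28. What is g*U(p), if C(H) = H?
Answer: 0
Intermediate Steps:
p = 25 (p = -3 + 28 = 25)
U(q) = 0
g = 4 (g = (-2)² = 4)
g*U(p) = 4*0 = 0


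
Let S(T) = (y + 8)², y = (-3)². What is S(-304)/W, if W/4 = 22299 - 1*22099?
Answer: 289/800 ≈ 0.36125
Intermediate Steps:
y = 9
W = 800 (W = 4*(22299 - 1*22099) = 4*(22299 - 22099) = 4*200 = 800)
S(T) = 289 (S(T) = (9 + 8)² = 17² = 289)
S(-304)/W = 289/800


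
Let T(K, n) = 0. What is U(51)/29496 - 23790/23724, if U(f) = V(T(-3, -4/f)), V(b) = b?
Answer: -3965/3954 ≈ -1.0028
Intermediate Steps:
U(f) = 0
U(51)/29496 - 23790/23724 = 0/29496 - 23790/23724 = 0*(1/29496) - 23790*1/23724 = 0 - 3965/3954 = -3965/3954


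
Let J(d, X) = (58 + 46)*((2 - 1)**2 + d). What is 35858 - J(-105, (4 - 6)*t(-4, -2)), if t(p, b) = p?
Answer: 46674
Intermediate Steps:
J(d, X) = 104 + 104*d (J(d, X) = 104*(1**2 + d) = 104*(1 + d) = 104 + 104*d)
35858 - J(-105, (4 - 6)*t(-4, -2)) = 35858 - (104 + 104*(-105)) = 35858 - (104 - 10920) = 35858 - 1*(-10816) = 35858 + 10816 = 46674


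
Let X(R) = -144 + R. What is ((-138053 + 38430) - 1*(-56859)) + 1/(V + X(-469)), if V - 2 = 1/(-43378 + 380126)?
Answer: -8798822783376/205753027 ≈ -42764.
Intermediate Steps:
V = 673497/336748 (V = 2 + 1/(-43378 + 380126) = 2 + 1/336748 = 673497/336748 ≈ 2.0000)
((-138053 + 38430) - 1*(-56859)) + 1/(V + X(-469)) = ((-138053 + 38430) - 1*(-56859)) + 1/(673497/336748 + (-144 - 469)) = (-99623 + 56859) + 1/(673497/336748 - 613) = -42764 + 1/(-205753027/336748) = -42764 - 336748/205753027 = -8798822783376/205753027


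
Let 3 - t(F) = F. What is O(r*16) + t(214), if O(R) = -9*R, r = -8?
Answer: 941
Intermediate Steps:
t(F) = 3 - F
O(r*16) + t(214) = -(-72)*16 + (3 - 1*214) = -9*(-128) + (3 - 214) = 1152 - 211 = 941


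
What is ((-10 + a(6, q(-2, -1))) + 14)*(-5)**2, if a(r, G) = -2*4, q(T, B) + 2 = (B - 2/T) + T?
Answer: -100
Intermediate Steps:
q(T, B) = -2 + B + T - 2/T (q(T, B) = -2 + ((B - 2/T) + T) = -2 + (B + T - 2/T) = -2 + B + T - 2/T)
a(r, G) = -8
((-10 + a(6, q(-2, -1))) + 14)*(-5)**2 = ((-10 - 8) + 14)*(-5)**2 = (-18 + 14)*25 = -4*25 = -100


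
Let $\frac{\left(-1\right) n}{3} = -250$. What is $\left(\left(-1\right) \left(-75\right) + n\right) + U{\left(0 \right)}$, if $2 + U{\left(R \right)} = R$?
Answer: $823$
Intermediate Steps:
$n = 750$ ($n = \left(-3\right) \left(-250\right) = 750$)
$U{\left(R \right)} = -2 + R$
$\left(\left(-1\right) \left(-75\right) + n\right) + U{\left(0 \right)} = \left(\left(-1\right) \left(-75\right) + 750\right) + \left(-2 + 0\right) = \left(75 + 750\right) - 2 = 825 - 2 = 823$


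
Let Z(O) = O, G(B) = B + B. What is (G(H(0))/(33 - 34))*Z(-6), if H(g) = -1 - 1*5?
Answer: -72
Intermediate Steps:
H(g) = -6 (H(g) = -1 - 5 = -6)
G(B) = 2*B
(G(H(0))/(33 - 34))*Z(-6) = ((2*(-6))/(33 - 34))*(-6) = (-12/(-1))*(-6) = -1*(-12)*(-6) = 12*(-6) = -72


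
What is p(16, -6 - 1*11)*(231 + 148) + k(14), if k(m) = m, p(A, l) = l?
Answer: -6429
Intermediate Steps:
p(16, -6 - 1*11)*(231 + 148) + k(14) = (-6 - 1*11)*(231 + 148) + 14 = (-6 - 11)*379 + 14 = -17*379 + 14 = -6443 + 14 = -6429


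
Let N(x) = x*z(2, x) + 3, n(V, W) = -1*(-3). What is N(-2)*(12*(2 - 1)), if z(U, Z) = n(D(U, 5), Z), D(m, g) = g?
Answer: -36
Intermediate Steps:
n(V, W) = 3
z(U, Z) = 3
N(x) = 3 + 3*x (N(x) = x*3 + 3 = 3*x + 3 = 3 + 3*x)
N(-2)*(12*(2 - 1)) = (3 + 3*(-2))*(12*(2 - 1)) = (3 - 6)*(12*1) = -3*12 = -36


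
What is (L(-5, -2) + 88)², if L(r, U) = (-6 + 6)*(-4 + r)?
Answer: 7744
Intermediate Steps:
L(r, U) = 0 (L(r, U) = 0*(-4 + r) = 0)
(L(-5, -2) + 88)² = (0 + 88)² = 88² = 7744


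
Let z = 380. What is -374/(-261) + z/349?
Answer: 229706/91089 ≈ 2.5218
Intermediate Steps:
-374/(-261) + z/349 = -374/(-261) + 380/349 = -374*(-1/261) + 380*(1/349) = 374/261 + 380/349 = 229706/91089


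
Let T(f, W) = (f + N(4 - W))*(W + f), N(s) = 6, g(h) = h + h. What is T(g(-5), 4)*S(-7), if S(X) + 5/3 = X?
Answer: -208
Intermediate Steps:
g(h) = 2*h
S(X) = -5/3 + X
T(f, W) = (6 + f)*(W + f) (T(f, W) = (f + 6)*(W + f) = (6 + f)*(W + f))
T(g(-5), 4)*S(-7) = ((2*(-5))² + 6*4 + 6*(2*(-5)) + 4*(2*(-5)))*(-5/3 - 7) = ((-10)² + 24 + 6*(-10) + 4*(-10))*(-26/3) = (100 + 24 - 60 - 40)*(-26/3) = 24*(-26/3) = -208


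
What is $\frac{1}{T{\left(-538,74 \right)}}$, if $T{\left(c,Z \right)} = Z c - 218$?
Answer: $- \frac{1}{40030} \approx -2.4981 \cdot 10^{-5}$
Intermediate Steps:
$T{\left(c,Z \right)} = -218 + Z c$ ($T{\left(c,Z \right)} = Z c - 218 = -218 + Z c$)
$\frac{1}{T{\left(-538,74 \right)}} = \frac{1}{-218 + 74 \left(-538\right)} = \frac{1}{-218 - 39812} = \frac{1}{-40030} = - \frac{1}{40030}$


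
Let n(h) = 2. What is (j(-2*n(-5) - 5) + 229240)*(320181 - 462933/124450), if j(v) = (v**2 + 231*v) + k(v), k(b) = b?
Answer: 9054340323925461/124450 ≈ 7.2755e+10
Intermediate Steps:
j(v) = v**2 + 232*v (j(v) = (v**2 + 231*v) + v = v**2 + 232*v)
(j(-2*n(-5) - 5) + 229240)*(320181 - 462933/124450) = ((-2*2 - 5)*(232 + (-2*2 - 5)) + 229240)*(320181 - 462933/124450) = ((-4 - 5)*(232 + (-4 - 5)) + 229240)*(320181 - 462933*1/124450) = (-9*(232 - 9) + 229240)*(320181 - 462933/124450) = (-9*223 + 229240)*(39846062517/124450) = (-2007 + 229240)*(39846062517/124450) = 227233*(39846062517/124450) = 9054340323925461/124450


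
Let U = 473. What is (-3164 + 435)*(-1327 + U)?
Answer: 2330566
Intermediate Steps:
(-3164 + 435)*(-1327 + U) = (-3164 + 435)*(-1327 + 473) = -2729*(-854) = 2330566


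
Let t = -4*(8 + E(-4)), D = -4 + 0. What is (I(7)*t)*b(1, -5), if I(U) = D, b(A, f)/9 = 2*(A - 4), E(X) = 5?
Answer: -11232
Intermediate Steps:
b(A, f) = -72 + 18*A (b(A, f) = 9*(2*(A - 4)) = 9*(2*(-4 + A)) = 9*(-8 + 2*A) = -72 + 18*A)
D = -4
I(U) = -4
t = -52 (t = -4*(8 + 5) = -4*13 = -52)
(I(7)*t)*b(1, -5) = (-4*(-52))*(-72 + 18*1) = 208*(-72 + 18) = 208*(-54) = -11232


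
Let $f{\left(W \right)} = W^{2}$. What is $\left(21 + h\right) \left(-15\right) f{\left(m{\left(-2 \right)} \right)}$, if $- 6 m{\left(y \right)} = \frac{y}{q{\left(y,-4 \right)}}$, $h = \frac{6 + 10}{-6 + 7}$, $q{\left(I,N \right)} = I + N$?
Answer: $- \frac{185}{108} \approx -1.713$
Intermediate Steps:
$h = 16$ ($h = \frac{16}{1} = 16 \cdot 1 = 16$)
$m{\left(y \right)} = - \frac{y}{6 \left(-4 + y\right)}$ ($m{\left(y \right)} = - \frac{y \frac{1}{y - 4}}{6} = - \frac{y \frac{1}{-4 + y}}{6} = - \frac{y}{6 \left(-4 + y\right)}$)
$\left(21 + h\right) \left(-15\right) f{\left(m{\left(-2 \right)} \right)} = \left(21 + 16\right) \left(-15\right) \left(\left(-1\right) \left(-2\right) \frac{1}{-24 + 6 \left(-2\right)}\right)^{2} = 37 \left(-15\right) \left(\left(-1\right) \left(-2\right) \frac{1}{-24 - 12}\right)^{2} = - 555 \left(\left(-1\right) \left(-2\right) \frac{1}{-36}\right)^{2} = - 555 \left(\left(-1\right) \left(-2\right) \left(- \frac{1}{36}\right)\right)^{2} = - 555 \left(- \frac{1}{18}\right)^{2} = \left(-555\right) \frac{1}{324} = - \frac{185}{108}$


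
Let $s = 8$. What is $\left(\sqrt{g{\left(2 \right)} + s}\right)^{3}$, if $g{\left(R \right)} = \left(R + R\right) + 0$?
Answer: $24 \sqrt{3} \approx 41.569$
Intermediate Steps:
$g{\left(R \right)} = 2 R$ ($g{\left(R \right)} = 2 R + 0 = 2 R$)
$\left(\sqrt{g{\left(2 \right)} + s}\right)^{3} = \left(\sqrt{2 \cdot 2 + 8}\right)^{3} = \left(\sqrt{4 + 8}\right)^{3} = \left(\sqrt{12}\right)^{3} = \left(2 \sqrt{3}\right)^{3} = 24 \sqrt{3}$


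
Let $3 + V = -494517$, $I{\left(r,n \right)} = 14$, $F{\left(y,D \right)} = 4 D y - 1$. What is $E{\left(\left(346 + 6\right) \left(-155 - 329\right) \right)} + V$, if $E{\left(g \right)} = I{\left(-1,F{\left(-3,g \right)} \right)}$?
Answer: $-494506$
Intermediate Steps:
$F{\left(y,D \right)} = -1 + 4 D y$ ($F{\left(y,D \right)} = 4 D y - 1 = -1 + 4 D y$)
$E{\left(g \right)} = 14$
$V = -494520$ ($V = -3 - 494517 = -494520$)
$E{\left(\left(346 + 6\right) \left(-155 - 329\right) \right)} + V = 14 - 494520 = -494506$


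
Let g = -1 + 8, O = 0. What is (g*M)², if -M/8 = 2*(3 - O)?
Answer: 112896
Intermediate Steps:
M = -48 (M = -16*(3 - 1*0) = -16*(3 + 0) = -16*3 = -8*6 = -48)
g = 7
(g*M)² = (7*(-48))² = (-336)² = 112896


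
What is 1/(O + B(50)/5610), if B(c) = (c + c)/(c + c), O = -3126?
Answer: -5610/17536859 ≈ -0.00031990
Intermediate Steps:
B(c) = 1 (B(c) = (2*c)/((2*c)) = (2*c)*(1/(2*c)) = 1)
1/(O + B(50)/5610) = 1/(-3126 + 1/5610) = 1/(-17536859/5610) = -5610/17536859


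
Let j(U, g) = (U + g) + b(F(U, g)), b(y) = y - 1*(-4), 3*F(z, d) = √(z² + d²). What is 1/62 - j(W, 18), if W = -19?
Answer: -185/62 - √685/3 ≈ -11.708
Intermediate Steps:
F(z, d) = √(d² + z²)/3 (F(z, d) = √(z² + d²)/3 = √(d² + z²)/3)
b(y) = 4 + y (b(y) = y + 4 = 4 + y)
j(U, g) = 4 + U + g + √(U² + g²)/3 (j(U, g) = (U + g) + (4 + √(g² + U²)/3) = (U + g) + (4 + √(U² + g²)/3) = 4 + U + g + √(U² + g²)/3)
1/62 - j(W, 18) = 1/62 - (4 - 19 + 18 + √((-19)² + 18²)/3) = 1/62 - (4 - 19 + 18 + √(361 + 324)/3) = 1/62 - (4 - 19 + 18 + √685/3) = 1/62 - (3 + √685/3) = 1/62 + (-3 - √685/3) = -185/62 - √685/3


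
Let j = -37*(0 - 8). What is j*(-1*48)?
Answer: -14208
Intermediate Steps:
j = 296 (j = -37*(-8) = 296)
j*(-1*48) = 296*(-1*48) = 296*(-48) = -14208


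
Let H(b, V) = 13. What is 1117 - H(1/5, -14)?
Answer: 1104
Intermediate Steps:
1117 - H(1/5, -14) = 1117 - 1*13 = 1117 - 13 = 1104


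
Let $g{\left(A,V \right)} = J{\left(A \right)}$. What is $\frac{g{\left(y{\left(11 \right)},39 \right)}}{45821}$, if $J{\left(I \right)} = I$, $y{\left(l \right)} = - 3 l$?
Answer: $- \frac{33}{45821} \approx -0.00072019$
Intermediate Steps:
$g{\left(A,V \right)} = A$
$\frac{g{\left(y{\left(11 \right)},39 \right)}}{45821} = \frac{\left(-3\right) 11}{45821} = \left(-33\right) \frac{1}{45821} = - \frac{33}{45821}$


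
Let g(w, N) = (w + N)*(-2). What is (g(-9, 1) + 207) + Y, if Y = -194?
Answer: 29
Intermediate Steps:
g(w, N) = -2*N - 2*w (g(w, N) = (N + w)*(-2) = -2*N - 2*w)
(g(-9, 1) + 207) + Y = ((-2*1 - 2*(-9)) + 207) - 194 = ((-2 + 18) + 207) - 194 = (16 + 207) - 194 = 223 - 194 = 29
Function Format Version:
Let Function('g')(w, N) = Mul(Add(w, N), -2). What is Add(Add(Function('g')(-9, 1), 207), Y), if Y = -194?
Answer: 29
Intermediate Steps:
Function('g')(w, N) = Add(Mul(-2, N), Mul(-2, w)) (Function('g')(w, N) = Mul(Add(N, w), -2) = Add(Mul(-2, N), Mul(-2, w)))
Add(Add(Function('g')(-9, 1), 207), Y) = Add(Add(Add(Mul(-2, 1), Mul(-2, -9)), 207), -194) = Add(Add(Add(-2, 18), 207), -194) = Add(Add(16, 207), -194) = Add(223, -194) = 29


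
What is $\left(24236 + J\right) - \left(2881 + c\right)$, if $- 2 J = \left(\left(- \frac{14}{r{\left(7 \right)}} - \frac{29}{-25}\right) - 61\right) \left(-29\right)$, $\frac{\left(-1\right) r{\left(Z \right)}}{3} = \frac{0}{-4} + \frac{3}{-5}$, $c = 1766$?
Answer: $\frac{4186922}{225} \approx 18609.0$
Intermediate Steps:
$r{\left(Z \right)} = \frac{9}{5}$ ($r{\left(Z \right)} = - 3 \left(\frac{0}{-4} + \frac{3}{-5}\right) = - 3 \left(0 \left(- \frac{1}{4}\right) + 3 \left(- \frac{1}{5}\right)\right) = - 3 \left(0 - \frac{3}{5}\right) = \left(-3\right) \left(- \frac{3}{5}\right) = \frac{9}{5}$)
$J = - \frac{220603}{225}$ ($J = - \frac{\left(\left(- \frac{14}{\frac{9}{5}} - \frac{29}{-25}\right) - 61\right) \left(-29\right)}{2} = - \frac{\left(\left(\left(-14\right) \frac{5}{9} - - \frac{29}{25}\right) - 61\right) \left(-29\right)}{2} = - \frac{\left(\left(- \frac{70}{9} + \frac{29}{25}\right) - 61\right) \left(-29\right)}{2} = - \frac{\left(- \frac{1489}{225} - 61\right) \left(-29\right)}{2} = - \frac{\left(- \frac{15214}{225}\right) \left(-29\right)}{2} = \left(- \frac{1}{2}\right) \frac{441206}{225} = - \frac{220603}{225} \approx -980.46$)
$\left(24236 + J\right) - \left(2881 + c\right) = \left(24236 - \frac{220603}{225}\right) - 4647 = \frac{5232497}{225} - 4647 = \frac{4186922}{225}$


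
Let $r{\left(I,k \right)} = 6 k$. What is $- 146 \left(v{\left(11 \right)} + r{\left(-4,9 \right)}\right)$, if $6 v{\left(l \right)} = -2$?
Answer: $- \frac{23506}{3} \approx -7835.3$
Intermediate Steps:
$v{\left(l \right)} = - \frac{1}{3}$ ($v{\left(l \right)} = \frac{1}{6} \left(-2\right) = - \frac{1}{3}$)
$- 146 \left(v{\left(11 \right)} + r{\left(-4,9 \right)}\right) = - 146 \left(- \frac{1}{3} + 6 \cdot 9\right) = - 146 \left(- \frac{1}{3} + 54\right) = \left(-146\right) \frac{161}{3} = - \frac{23506}{3}$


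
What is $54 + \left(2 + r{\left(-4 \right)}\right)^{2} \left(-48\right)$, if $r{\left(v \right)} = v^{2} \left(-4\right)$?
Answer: $-184458$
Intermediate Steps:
$r{\left(v \right)} = - 4 v^{2}$
$54 + \left(2 + r{\left(-4 \right)}\right)^{2} \left(-48\right) = 54 + \left(2 - 4 \left(-4\right)^{2}\right)^{2} \left(-48\right) = 54 + \left(2 - 64\right)^{2} \left(-48\right) = 54 + \left(-62\right)^{2} \left(-48\right) = 54 + 3844 \left(-48\right) = 54 - 184512 = -184458$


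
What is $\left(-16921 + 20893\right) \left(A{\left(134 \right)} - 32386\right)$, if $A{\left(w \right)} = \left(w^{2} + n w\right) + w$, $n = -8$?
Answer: $-61041696$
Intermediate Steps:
$A{\left(w \right)} = w^{2} - 7 w$ ($A{\left(w \right)} = \left(w^{2} - 8 w\right) + w = w^{2} - 7 w$)
$\left(-16921 + 20893\right) \left(A{\left(134 \right)} - 32386\right) = \left(-16921 + 20893\right) \left(134 \left(-7 + 134\right) - 32386\right) = 3972 \left(134 \cdot 127 - 32386\right) = 3972 \left(17018 - 32386\right) = 3972 \left(-15368\right) = -61041696$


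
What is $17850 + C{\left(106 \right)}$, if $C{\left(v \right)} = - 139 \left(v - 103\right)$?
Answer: $17433$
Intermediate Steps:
$C{\left(v \right)} = 14317 - 139 v$ ($C{\left(v \right)} = - 139 \left(-103 + v\right) = 14317 - 139 v$)
$17850 + C{\left(106 \right)} = 17850 + \left(14317 - 14734\right) = 17850 - 417 = 17433$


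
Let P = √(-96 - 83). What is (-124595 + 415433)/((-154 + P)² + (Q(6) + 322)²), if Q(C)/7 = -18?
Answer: 18018286614/3855154865 + 89578104*I*√179/3855154865 ≈ 4.6738 + 0.31088*I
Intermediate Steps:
Q(C) = -126 (Q(C) = 7*(-18) = -126)
P = I*√179 (P = √(-179) = I*√179 ≈ 13.379*I)
(-124595 + 415433)/((-154 + P)² + (Q(6) + 322)²) = (-124595 + 415433)/((-154 + I*√179)² + (-126 + 322)²) = 290838/((-154 + I*√179)² + 196²) = 290838/((-154 + I*√179)² + 38416) = 290838/(38416 + (-154 + I*√179)²)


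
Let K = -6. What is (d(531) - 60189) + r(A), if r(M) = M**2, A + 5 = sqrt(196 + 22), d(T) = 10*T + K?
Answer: -54885 + (5 - sqrt(218))**2 ≈ -54790.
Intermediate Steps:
d(T) = -6 + 10*T (d(T) = 10*T - 6 = -6 + 10*T)
A = -5 + sqrt(218) (A = -5 + sqrt(196 + 22) = -5 + sqrt(218) ≈ 9.7648)
(d(531) - 60189) + r(A) = ((-6 + 10*531) - 60189) + (-5 + sqrt(218))**2 = ((-6 + 5310) - 60189) + (-5 + sqrt(218))**2 = (5304 - 60189) + (-5 + sqrt(218))**2 = -54885 + (-5 + sqrt(218))**2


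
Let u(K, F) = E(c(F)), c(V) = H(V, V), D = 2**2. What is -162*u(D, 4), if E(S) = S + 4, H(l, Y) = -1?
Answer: -486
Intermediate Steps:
D = 4
c(V) = -1
E(S) = 4 + S
u(K, F) = 3 (u(K, F) = 4 - 1 = 3)
-162*u(D, 4) = -162*3 = -486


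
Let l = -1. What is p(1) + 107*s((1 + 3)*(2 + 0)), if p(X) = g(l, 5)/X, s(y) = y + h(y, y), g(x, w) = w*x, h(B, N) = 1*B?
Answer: 1707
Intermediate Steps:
h(B, N) = B
s(y) = 2*y (s(y) = y + y = 2*y)
p(X) = -5/X (p(X) = (5*(-1))/X = -5/X)
p(1) + 107*s((1 + 3)*(2 + 0)) = -5/1 + 107*(2*((1 + 3)*(2 + 0))) = -5*1 + 107*(2*(4*2)) = -5 + 107*(2*8) = -5 + 107*16 = -5 + 1712 = 1707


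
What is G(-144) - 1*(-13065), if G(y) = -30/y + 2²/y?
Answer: 940693/72 ≈ 13065.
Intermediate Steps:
G(y) = -26/y (G(y) = -30/y + 4/y = -26/y)
G(-144) - 1*(-13065) = -26/(-144) - 1*(-13065) = -26*(-1/144) + 13065 = 13/72 + 13065 = 940693/72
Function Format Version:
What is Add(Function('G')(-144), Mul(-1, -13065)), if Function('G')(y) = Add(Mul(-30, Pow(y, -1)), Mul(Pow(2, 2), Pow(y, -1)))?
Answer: Rational(940693, 72) ≈ 13065.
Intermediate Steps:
Function('G')(y) = Mul(-26, Pow(y, -1)) (Function('G')(y) = Add(Mul(-30, Pow(y, -1)), Mul(4, Pow(y, -1))) = Mul(-26, Pow(y, -1)))
Add(Function('G')(-144), Mul(-1, -13065)) = Add(Mul(-26, Pow(-144, -1)), Mul(-1, -13065)) = Add(Mul(-26, Rational(-1, 144)), 13065) = Add(Rational(13, 72), 13065) = Rational(940693, 72)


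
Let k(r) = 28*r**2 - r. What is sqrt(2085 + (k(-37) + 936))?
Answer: sqrt(41390) ≈ 203.45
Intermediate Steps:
k(r) = -r + 28*r**2
sqrt(2085 + (k(-37) + 936)) = sqrt(2085 + (-37*(-1 + 28*(-37)) + 936)) = sqrt(2085 + (-37*(-1 - 1036) + 936)) = sqrt(2085 + (-37*(-1037) + 936)) = sqrt(2085 + (38369 + 936)) = sqrt(2085 + 39305) = sqrt(41390)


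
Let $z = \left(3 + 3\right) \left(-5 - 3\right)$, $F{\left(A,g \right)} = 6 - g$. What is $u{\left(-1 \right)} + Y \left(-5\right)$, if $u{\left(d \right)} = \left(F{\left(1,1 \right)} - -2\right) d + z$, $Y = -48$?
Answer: $185$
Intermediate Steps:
$z = -48$ ($z = 6 \left(-8\right) = -48$)
$u{\left(d \right)} = -48 + 7 d$ ($u{\left(d \right)} = \left(\left(6 - 1\right) - -2\right) d - 48 = \left(\left(6 - 1\right) + 2\right) d - 48 = \left(5 + 2\right) d - 48 = 7 d - 48 = -48 + 7 d$)
$u{\left(-1 \right)} + Y \left(-5\right) = \left(-48 + 7 \left(-1\right)\right) - -240 = \left(-48 - 7\right) + 240 = -55 + 240 = 185$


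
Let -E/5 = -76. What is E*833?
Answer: 316540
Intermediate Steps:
E = 380 (E = -5*(-76) = 380)
E*833 = 380*833 = 316540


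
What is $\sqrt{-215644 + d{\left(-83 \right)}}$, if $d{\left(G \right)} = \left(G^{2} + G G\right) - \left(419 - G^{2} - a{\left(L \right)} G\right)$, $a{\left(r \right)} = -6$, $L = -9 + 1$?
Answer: $i \sqrt{194898} \approx 441.47 i$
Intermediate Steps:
$L = -8$
$d{\left(G \right)} = -419 - 6 G + 3 G^{2}$ ($d{\left(G \right)} = \left(G^{2} + G G\right) - \left(419 - G^{2} + 6 G\right) = \left(G^{2} + G^{2}\right) - \left(419 - G^{2} + 6 G\right) = 2 G^{2} - \left(419 - G^{2} + 6 G\right) = -419 - 6 G + 3 G^{2}$)
$\sqrt{-215644 + d{\left(-83 \right)}} = \sqrt{-215644 - \left(-79 - 20667\right)} = \sqrt{-215644 + \left(-419 + 498 + 3 \cdot 6889\right)} = \sqrt{-215644 + \left(-419 + 498 + 20667\right)} = \sqrt{-215644 + 20746} = \sqrt{-194898} = i \sqrt{194898}$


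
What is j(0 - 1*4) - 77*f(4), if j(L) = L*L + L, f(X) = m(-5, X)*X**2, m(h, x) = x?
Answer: -4916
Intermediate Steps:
f(X) = X**3 (f(X) = X*X**2 = X**3)
j(L) = L + L**2 (j(L) = L**2 + L = L + L**2)
j(0 - 1*4) - 77*f(4) = (0 - 1*4)*(1 + (0 - 1*4)) - 77*4**3 = (0 - 4)*(1 + (0 - 4)) - 77*64 = -4*(1 - 4) - 4928 = -4*(-3) - 4928 = 12 - 4928 = -4916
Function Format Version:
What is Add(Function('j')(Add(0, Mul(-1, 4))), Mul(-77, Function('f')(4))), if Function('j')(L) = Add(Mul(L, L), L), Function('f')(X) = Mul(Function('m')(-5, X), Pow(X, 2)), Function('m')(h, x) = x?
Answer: -4916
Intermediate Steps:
Function('f')(X) = Pow(X, 3) (Function('f')(X) = Mul(X, Pow(X, 2)) = Pow(X, 3))
Function('j')(L) = Add(L, Pow(L, 2)) (Function('j')(L) = Add(Pow(L, 2), L) = Add(L, Pow(L, 2)))
Add(Function('j')(Add(0, Mul(-1, 4))), Mul(-77, Function('f')(4))) = Add(Mul(Add(0, Mul(-1, 4)), Add(1, Add(0, Mul(-1, 4)))), Mul(-77, Pow(4, 3))) = Add(Mul(Add(0, -4), Add(1, Add(0, -4))), Mul(-77, 64)) = Add(Mul(-4, Add(1, -4)), -4928) = Add(Mul(-4, -3), -4928) = Add(12, -4928) = -4916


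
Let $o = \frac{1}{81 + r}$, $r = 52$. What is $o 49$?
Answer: $\frac{7}{19} \approx 0.36842$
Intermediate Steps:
$o = \frac{1}{133}$ ($o = \frac{1}{81 + 52} = \frac{1}{133} \approx 0.0075188$)
$o 49 = \frac{1}{133} \cdot 49 = \frac{7}{19}$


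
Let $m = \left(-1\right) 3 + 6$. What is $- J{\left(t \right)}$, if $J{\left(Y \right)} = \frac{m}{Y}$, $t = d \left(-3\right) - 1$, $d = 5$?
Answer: $\frac{3}{16} \approx 0.1875$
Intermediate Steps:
$m = 3$ ($m = -3 + 6 = 3$)
$t = -16$ ($t = 5 \left(-3\right) - 1 = -15 - 1 = -16$)
$J{\left(Y \right)} = \frac{3}{Y}$
$- J{\left(t \right)} = - \frac{3}{-16} = - \frac{3 \left(-1\right)}{16} = \left(-1\right) \left(- \frac{3}{16}\right) = \frac{3}{16}$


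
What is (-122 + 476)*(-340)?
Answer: -120360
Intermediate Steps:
(-122 + 476)*(-340) = 354*(-340) = -120360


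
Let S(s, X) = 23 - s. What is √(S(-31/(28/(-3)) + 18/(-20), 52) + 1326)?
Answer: √6598235/70 ≈ 36.696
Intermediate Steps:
√(S(-31/(28/(-3)) + 18/(-20), 52) + 1326) = √((23 - (-31/(28/(-3)) + 18/(-20))) + 1326) = √((23 - (-31/(28*(-⅓)) + 18*(-1/20))) + 1326) = √((23 - (-31/(-28/3) - 9/10)) + 1326) = √((23 - (-31*(-3/28) - 9/10)) + 1326) = √((23 - (93/28 - 9/10)) + 1326) = √((23 - 1*339/140) + 1326) = √((23 - 339/140) + 1326) = √(2881/140 + 1326) = √(188521/140) = √6598235/70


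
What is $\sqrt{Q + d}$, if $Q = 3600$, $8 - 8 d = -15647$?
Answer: $\frac{\sqrt{88910}}{4} \approx 74.544$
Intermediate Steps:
$d = \frac{15655}{8}$ ($d = 1 - - \frac{15647}{8} = 1 + \frac{15647}{8} = \frac{15655}{8} \approx 1956.9$)
$\sqrt{Q + d} = \sqrt{3600 + \frac{15655}{8}} = \sqrt{\frac{44455}{8}} = \frac{\sqrt{88910}}{4}$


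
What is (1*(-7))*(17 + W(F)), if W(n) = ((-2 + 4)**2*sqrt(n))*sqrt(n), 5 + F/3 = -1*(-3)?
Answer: 49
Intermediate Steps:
F = -6 (F = -15 + 3*(-1*(-3)) = -15 + 3*3 = -15 + 9 = -6)
W(n) = 4*n (W(n) = (2**2*sqrt(n))*sqrt(n) = (4*sqrt(n))*sqrt(n) = 4*n)
(1*(-7))*(17 + W(F)) = (1*(-7))*(17 + 4*(-6)) = -7*(17 - 24) = -7*(-7) = 49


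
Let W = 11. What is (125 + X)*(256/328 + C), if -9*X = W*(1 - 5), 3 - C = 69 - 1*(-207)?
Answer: -13047209/369 ≈ -35358.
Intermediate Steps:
C = -273 (C = 3 - (69 - 1*(-207)) = 3 - (69 + 207) = 3 - 1*276 = 3 - 276 = -273)
X = 44/9 (X = -11*(1 - 5)/9 = -11*(-4)/9 = -⅑*(-44) = 44/9 ≈ 4.8889)
(125 + X)*(256/328 + C) = (125 + 44/9)*(256/328 - 273) = 1169*(256*(1/328) - 273)/9 = 1169*(32/41 - 273)/9 = (1169/9)*(-11161/41) = -13047209/369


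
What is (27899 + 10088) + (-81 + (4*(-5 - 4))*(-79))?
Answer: 40750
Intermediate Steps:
(27899 + 10088) + (-81 + (4*(-5 - 4))*(-79)) = 37987 + (-81 + (4*(-9))*(-79)) = 37987 + (-81 - 36*(-79)) = 37987 + (-81 + 2844) = 37987 + 2763 = 40750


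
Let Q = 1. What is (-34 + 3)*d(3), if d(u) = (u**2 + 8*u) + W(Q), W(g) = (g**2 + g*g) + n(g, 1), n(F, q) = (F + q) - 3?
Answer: -1054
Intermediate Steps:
n(F, q) = -3 + F + q
W(g) = -2 + g + 2*g**2 (W(g) = (g**2 + g*g) + (-3 + g + 1) = (g**2 + g**2) + (-2 + g) = 2*g**2 + (-2 + g) = -2 + g + 2*g**2)
d(u) = 1 + u**2 + 8*u (d(u) = (u**2 + 8*u) + (-2 + 1 + 2*1**2) = (u**2 + 8*u) + (-2 + 1 + 2*1) = (u**2 + 8*u) + (-2 + 1 + 2) = (u**2 + 8*u) + 1 = 1 + u**2 + 8*u)
(-34 + 3)*d(3) = (-34 + 3)*(1 + 3**2 + 8*3) = -31*(1 + 9 + 24) = -31*34 = -1054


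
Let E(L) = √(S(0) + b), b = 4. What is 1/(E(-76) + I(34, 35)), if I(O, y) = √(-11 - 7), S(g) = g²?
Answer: 1/11 - 3*I*√2/22 ≈ 0.090909 - 0.19285*I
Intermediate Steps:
I(O, y) = 3*I*√2 (I(O, y) = √(-18) = 3*I*√2)
E(L) = 2 (E(L) = √(0² + 4) = √(0 + 4) = √4 = 2)
1/(E(-76) + I(34, 35)) = 1/(2 + 3*I*√2)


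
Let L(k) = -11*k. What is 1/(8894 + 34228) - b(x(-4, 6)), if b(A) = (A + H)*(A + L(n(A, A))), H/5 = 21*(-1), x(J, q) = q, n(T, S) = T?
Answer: -256144679/43122 ≈ -5940.0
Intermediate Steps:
H = -105 (H = 5*(21*(-1)) = 5*(-21) = -105)
b(A) = -10*A*(-105 + A) (b(A) = (A - 105)*(A - 11*A) = (-105 + A)*(-10*A) = -10*A*(-105 + A))
1/(8894 + 34228) - b(x(-4, 6)) = 1/(8894 + 34228) - 10*6*(105 - 1*6) = 1/43122 - 10*6*(105 - 6) = 1/43122 - 10*6*99 = 1/43122 - 1*5940 = 1/43122 - 5940 = -256144679/43122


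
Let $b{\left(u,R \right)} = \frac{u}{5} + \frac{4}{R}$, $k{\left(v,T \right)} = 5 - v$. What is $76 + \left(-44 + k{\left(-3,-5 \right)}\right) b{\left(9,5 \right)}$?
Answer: $- \frac{88}{5} \approx -17.6$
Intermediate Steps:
$b{\left(u,R \right)} = \frac{4}{R} + \frac{u}{5}$ ($b{\left(u,R \right)} = u \frac{1}{5} + \frac{4}{R} = \frac{u}{5} + \frac{4}{R} = \frac{4}{R} + \frac{u}{5}$)
$76 + \left(-44 + k{\left(-3,-5 \right)}\right) b{\left(9,5 \right)} = 76 + \left(-44 + \left(5 - -3\right)\right) \left(\frac{4}{5} + \frac{1}{5} \cdot 9\right) = 76 + \left(-44 + \left(5 + 3\right)\right) \left(4 \cdot \frac{1}{5} + \frac{9}{5}\right) = 76 + \left(-44 + 8\right) \left(\frac{4}{5} + \frac{9}{5}\right) = 76 - \frac{468}{5} = - \frac{88}{5}$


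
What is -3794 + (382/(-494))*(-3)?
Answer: -936545/247 ≈ -3791.7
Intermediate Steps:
-3794 + (382/(-494))*(-3) = -3794 + (382*(-1/494))*(-3) = -3794 - 191/247*(-3) = -3794 + 573/247 = -936545/247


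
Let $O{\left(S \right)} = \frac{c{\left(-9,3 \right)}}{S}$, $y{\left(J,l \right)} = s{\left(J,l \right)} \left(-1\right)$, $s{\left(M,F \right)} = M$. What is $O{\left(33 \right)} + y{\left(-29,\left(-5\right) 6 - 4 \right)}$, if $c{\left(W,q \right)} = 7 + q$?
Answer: $\frac{967}{33} \approx 29.303$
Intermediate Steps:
$y{\left(J,l \right)} = - J$ ($y{\left(J,l \right)} = J \left(-1\right) = - J$)
$O{\left(S \right)} = \frac{10}{S}$ ($O{\left(S \right)} = \frac{7 + 3}{S} = \frac{10}{S}$)
$O{\left(33 \right)} + y{\left(-29,\left(-5\right) 6 - 4 \right)} = \frac{10}{33} - -29 = 10 \cdot \frac{1}{33} + 29 = \frac{10}{33} + 29 = \frac{967}{33}$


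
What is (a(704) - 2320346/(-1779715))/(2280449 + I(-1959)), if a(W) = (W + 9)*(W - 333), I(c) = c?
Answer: 67253981613/579294690050 ≈ 0.11610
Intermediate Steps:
a(W) = (-333 + W)*(9 + W) (a(W) = (9 + W)*(-333 + W) = (-333 + W)*(9 + W))
(a(704) - 2320346/(-1779715))/(2280449 + I(-1959)) = ((-2997 + 704² - 324*704) - 2320346/(-1779715))/(2280449 - 1959) = ((-2997 + 495616 - 228096) - 2320346*(-1/1779715))/2278490 = (264523 + 331478/254245)*(1/2278490) = (67253981613/254245)*(1/2278490) = 67253981613/579294690050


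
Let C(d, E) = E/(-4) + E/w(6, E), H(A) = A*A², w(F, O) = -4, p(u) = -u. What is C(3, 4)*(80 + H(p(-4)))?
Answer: -288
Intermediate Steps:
H(A) = A³
C(d, E) = -E/2 (C(d, E) = E/(-4) + E/(-4) = E*(-¼) + E*(-¼) = -E/4 - E/4 = -E/2)
C(3, 4)*(80 + H(p(-4))) = (-½*4)*(80 + (-1*(-4))³) = -2*(80 + 4³) = -2*(80 + 64) = -2*144 = -288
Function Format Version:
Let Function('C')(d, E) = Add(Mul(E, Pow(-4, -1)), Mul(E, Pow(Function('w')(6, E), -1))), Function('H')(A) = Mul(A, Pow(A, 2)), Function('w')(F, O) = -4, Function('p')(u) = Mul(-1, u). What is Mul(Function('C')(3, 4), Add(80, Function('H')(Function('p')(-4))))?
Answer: -288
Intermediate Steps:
Function('H')(A) = Pow(A, 3)
Function('C')(d, E) = Mul(Rational(-1, 2), E) (Function('C')(d, E) = Add(Mul(E, Pow(-4, -1)), Mul(E, Pow(-4, -1))) = Add(Mul(E, Rational(-1, 4)), Mul(E, Rational(-1, 4))) = Add(Mul(Rational(-1, 4), E), Mul(Rational(-1, 4), E)) = Mul(Rational(-1, 2), E))
Mul(Function('C')(3, 4), Add(80, Function('H')(Function('p')(-4)))) = Mul(Mul(Rational(-1, 2), 4), Add(80, Pow(Mul(-1, -4), 3))) = Mul(-2, Add(80, Pow(4, 3))) = Mul(-2, Add(80, 64)) = Mul(-2, 144) = -288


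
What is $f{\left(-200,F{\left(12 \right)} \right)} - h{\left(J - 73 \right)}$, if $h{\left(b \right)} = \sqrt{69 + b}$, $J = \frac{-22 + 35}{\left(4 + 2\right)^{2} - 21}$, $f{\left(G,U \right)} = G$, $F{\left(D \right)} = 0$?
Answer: $-200 - \frac{i \sqrt{705}}{15} \approx -200.0 - 1.7701 i$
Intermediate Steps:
$J = \frac{13}{15}$ ($J = \frac{13}{6^{2} - 21} = \frac{13}{36 - 21} = \frac{13}{15} \approx 0.86667$)
$f{\left(-200,F{\left(12 \right)} \right)} - h{\left(J - 73 \right)} = -200 - \sqrt{69 + \left(\frac{13}{15} - 73\right)} = -200 - \sqrt{69 - \frac{1082}{15}} = -200 - \sqrt{- \frac{47}{15}} = -200 - \frac{i \sqrt{705}}{15}$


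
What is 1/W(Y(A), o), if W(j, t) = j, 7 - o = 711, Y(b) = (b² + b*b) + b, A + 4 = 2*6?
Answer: 1/136 ≈ 0.0073529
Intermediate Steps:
A = 8 (A = -4 + 2*6 = -4 + 12 = 8)
Y(b) = b + 2*b² (Y(b) = (b² + b²) + b = 2*b² + b = b + 2*b²)
o = -704 (o = 7 - 1*711 = 7 - 711 = -704)
1/W(Y(A), o) = 1/(8*(1 + 2*8)) = 1/(8*(1 + 16)) = 1/(8*17) = 1/136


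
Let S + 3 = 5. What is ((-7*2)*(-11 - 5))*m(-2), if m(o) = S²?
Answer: 896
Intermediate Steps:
S = 2 (S = -3 + 5 = 2)
m(o) = 4 (m(o) = 2² = 4)
((-7*2)*(-11 - 5))*m(-2) = ((-7*2)*(-11 - 5))*4 = -14*(-16)*4 = 224*4 = 896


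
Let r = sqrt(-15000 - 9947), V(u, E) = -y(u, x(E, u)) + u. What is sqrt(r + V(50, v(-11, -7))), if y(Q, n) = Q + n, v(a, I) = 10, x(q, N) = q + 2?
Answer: sqrt(-12 + I*sqrt(24947)) ≈ 8.5557 + 9.2304*I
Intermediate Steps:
x(q, N) = 2 + q
V(u, E) = -2 - E (V(u, E) = -(u + (2 + E)) + u = -(2 + E + u) + u = (-2 - E - u) + u = -2 - E)
r = I*sqrt(24947) (r = sqrt(-24947) = I*sqrt(24947) ≈ 157.95*I)
sqrt(r + V(50, v(-11, -7))) = sqrt(I*sqrt(24947) + (-2 - 1*10)) = sqrt(I*sqrt(24947) + (-2 - 10)) = sqrt(I*sqrt(24947) - 12) = sqrt(-12 + I*sqrt(24947))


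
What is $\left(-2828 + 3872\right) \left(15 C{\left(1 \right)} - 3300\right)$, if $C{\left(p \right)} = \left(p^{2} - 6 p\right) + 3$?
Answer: $-3476520$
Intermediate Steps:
$C{\left(p \right)} = 3 + p^{2} - 6 p$
$\left(-2828 + 3872\right) \left(15 C{\left(1 \right)} - 3300\right) = \left(-2828 + 3872\right) \left(15 \left(3 + 1^{2} - 6\right) - 3300\right) = 1044 \left(15 \left(3 + 1 - 6\right) - 3300\right) = 1044 \left(15 \left(-2\right) - 3300\right) = 1044 \left(-30 - 3300\right) = 1044 \left(-3330\right) = -3476520$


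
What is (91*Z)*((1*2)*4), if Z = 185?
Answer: 134680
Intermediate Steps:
(91*Z)*((1*2)*4) = (91*185)*((1*2)*4) = 16835*(2*4) = 16835*8 = 134680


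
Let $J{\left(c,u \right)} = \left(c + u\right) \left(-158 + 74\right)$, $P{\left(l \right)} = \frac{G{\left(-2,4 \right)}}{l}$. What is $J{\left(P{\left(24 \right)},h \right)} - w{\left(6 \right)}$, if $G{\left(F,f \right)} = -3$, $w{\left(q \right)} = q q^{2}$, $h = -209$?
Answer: $\frac{34701}{2} \approx 17351.0$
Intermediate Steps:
$w{\left(q \right)} = q^{3}$
$P{\left(l \right)} = - \frac{3}{l}$
$J{\left(c,u \right)} = - 84 c - 84 u$ ($J{\left(c,u \right)} = \left(c + u\right) \left(-84\right) = - 84 c - 84 u$)
$J{\left(P{\left(24 \right)},h \right)} - w{\left(6 \right)} = \left(- 84 \left(- \frac{3}{24}\right) - -17556\right) - 6^{3} = \left(- 84 \left(\left(-3\right) \frac{1}{24}\right) + 17556\right) - 216 = \left(\left(-84\right) \left(- \frac{1}{8}\right) + 17556\right) - 216 = \left(\frac{21}{2} + 17556\right) - 216 = \frac{35133}{2} - 216 = \frac{34701}{2}$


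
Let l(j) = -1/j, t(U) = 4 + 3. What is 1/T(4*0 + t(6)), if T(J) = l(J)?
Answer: -7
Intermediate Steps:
t(U) = 7
T(J) = -1/J
1/T(4*0 + t(6)) = 1/(-1/(4*0 + 7)) = 1/(-1/(0 + 7)) = 1/(-1/7) = 1/(-1*⅐) = 1/(-⅐) = -7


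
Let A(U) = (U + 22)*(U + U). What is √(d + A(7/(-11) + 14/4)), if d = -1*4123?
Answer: I*√1926610/22 ≈ 63.092*I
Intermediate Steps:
A(U) = 2*U*(22 + U) (A(U) = (22 + U)*(2*U) = 2*U*(22 + U))
d = -4123
√(d + A(7/(-11) + 14/4)) = √(-4123 + 2*(7/(-11) + 14/4)*(22 + (7/(-11) + 14/4))) = √(-4123 + 2*(7*(-1/11) + 14*(¼))*(22 + (7*(-1/11) + 14*(¼)))) = √(-4123 + 2*(-7/11 + 7/2)*(22 + (-7/11 + 7/2))) = √(-4123 + 2*(63/22)*(22 + 63/22)) = √(-4123 + 2*(63/22)*(547/22)) = √(-4123 + 34461/242) = √(-963305/242) = I*√1926610/22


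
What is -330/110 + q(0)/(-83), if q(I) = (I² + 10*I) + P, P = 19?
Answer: -268/83 ≈ -3.2289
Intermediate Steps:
q(I) = 19 + I² + 10*I (q(I) = (I² + 10*I) + 19 = 19 + I² + 10*I)
-330/110 + q(0)/(-83) = -330/110 + (19 + 0² + 10*0)/(-83) = -330*1/110 + (19 + 0 + 0)*(-1/83) = -3 + 19*(-1/83) = -3 - 19/83 = -268/83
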